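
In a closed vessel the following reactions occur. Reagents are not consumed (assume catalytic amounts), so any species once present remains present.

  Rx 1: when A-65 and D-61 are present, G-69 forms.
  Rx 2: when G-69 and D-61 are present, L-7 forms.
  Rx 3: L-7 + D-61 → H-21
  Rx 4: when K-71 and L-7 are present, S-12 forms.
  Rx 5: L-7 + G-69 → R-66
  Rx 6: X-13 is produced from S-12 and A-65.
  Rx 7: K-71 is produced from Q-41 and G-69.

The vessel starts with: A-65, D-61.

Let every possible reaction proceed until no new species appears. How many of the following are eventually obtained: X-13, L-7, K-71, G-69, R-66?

A-65 and D-61 present → G-69 forms (Rx 1).
G-69 and D-61 present → L-7 forms (Rx 2).
L-7 and G-69 present → R-66 forms (Rx 5).
X-13 would need S-12 and A-65 (Rx 6), but S-12 never forms.
L-7: reached.
K-71 would need Q-41 and G-69 (Rx 7), but Q-41 never forms.
G-69: reached.
R-66: reached.
Reached: L-7, G-69, and R-66 — 3 of the 5.

3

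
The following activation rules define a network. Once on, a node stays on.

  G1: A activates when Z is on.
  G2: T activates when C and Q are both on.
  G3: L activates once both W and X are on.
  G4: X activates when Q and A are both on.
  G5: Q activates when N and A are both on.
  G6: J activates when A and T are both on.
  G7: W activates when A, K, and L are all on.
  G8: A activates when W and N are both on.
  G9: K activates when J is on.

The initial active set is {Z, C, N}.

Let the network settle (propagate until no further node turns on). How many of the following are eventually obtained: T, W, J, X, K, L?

Z is on, so A activates (G1).
N and A are on, so Q activates (G5).
Q and A are on, so X activates (G4).
G2: C and Q on → T on.
A and T are on, so J activates (G6).
J is on, so K activates (G9).
T: reached.
W would need A, K, and L (G7), but L never turns on.
J: reached.
X: reached.
K: reached.
L would need W and X (G3), but W never turns on.
Reached: T, J, X, and K — 4 of the 6.

4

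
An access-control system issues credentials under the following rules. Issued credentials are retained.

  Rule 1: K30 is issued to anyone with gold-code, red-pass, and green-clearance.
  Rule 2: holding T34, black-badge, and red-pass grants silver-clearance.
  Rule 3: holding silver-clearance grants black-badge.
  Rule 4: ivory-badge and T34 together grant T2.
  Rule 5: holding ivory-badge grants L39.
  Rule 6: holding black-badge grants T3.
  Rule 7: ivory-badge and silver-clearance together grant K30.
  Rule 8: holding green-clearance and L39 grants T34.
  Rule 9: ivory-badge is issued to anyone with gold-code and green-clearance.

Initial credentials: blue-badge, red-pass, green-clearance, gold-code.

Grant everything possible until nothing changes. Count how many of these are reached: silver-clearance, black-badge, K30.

1

Holding gold-code, red-pass, and green-clearance grants K30 (Rule 1).
silver-clearance would need T34, black-badge, and red-pass (Rule 2), but black-badge is never granted.
black-badge would need silver-clearance (Rule 3), but silver-clearance is never granted.
K30: reached.
Reached: K30 — 1 of the 3.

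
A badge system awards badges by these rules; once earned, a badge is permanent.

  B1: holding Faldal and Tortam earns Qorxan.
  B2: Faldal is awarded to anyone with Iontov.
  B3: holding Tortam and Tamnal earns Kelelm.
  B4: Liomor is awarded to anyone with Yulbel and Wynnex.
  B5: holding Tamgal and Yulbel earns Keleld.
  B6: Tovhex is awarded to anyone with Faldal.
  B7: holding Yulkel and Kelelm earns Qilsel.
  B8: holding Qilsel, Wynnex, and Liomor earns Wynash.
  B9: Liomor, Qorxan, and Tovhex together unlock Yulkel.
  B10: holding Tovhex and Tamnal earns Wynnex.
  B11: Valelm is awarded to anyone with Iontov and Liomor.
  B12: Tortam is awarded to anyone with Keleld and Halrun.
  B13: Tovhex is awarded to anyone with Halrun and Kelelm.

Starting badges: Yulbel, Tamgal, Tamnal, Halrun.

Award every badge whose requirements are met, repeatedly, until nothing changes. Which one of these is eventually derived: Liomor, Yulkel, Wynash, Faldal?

Liomor

With Tamgal and Yulbel, Keleld is earned (B5).
With Keleld and Halrun, Tortam is earned (B12).
With Tortam and Tamnal, Kelelm is earned (B3).
With Halrun and Kelelm, Tovhex is earned (B13).
With Tovhex and Tamnal, Wynnex is earned (B10).
With Yulbel and Wynnex, Liomor is earned (B4).
Wynash would need Qilsel, Wynnex, and Liomor (B8), but Qilsel is never earned. Yulkel would need Liomor, Qorxan, and Tovhex (B9), but Qorxan is never earned. Faldal would need Iontov (B2), but Iontov is never earned.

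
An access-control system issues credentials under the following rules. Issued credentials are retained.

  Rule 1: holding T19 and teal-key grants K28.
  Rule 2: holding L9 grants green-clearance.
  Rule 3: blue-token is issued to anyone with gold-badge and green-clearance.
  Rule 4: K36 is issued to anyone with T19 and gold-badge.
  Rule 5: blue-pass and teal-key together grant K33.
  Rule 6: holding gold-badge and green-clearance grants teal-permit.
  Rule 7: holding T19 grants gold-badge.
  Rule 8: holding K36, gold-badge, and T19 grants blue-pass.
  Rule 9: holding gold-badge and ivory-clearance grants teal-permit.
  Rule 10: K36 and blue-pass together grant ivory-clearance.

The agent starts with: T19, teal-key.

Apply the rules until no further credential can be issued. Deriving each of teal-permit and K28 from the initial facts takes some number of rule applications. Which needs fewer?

K28

K28: Holding T19 and teal-key grants K28 (Rule 1). [1 rule application]
teal-permit: Holding T19 grants gold-badge (Rule 7). Holding T19 and gold-badge grants K36 (Rule 4). Holding K36, gold-badge, and T19 grants blue-pass (Rule 8). Holding K36 and blue-pass grants ivory-clearance (Rule 10). Holding gold-badge and ivory-clearance grants teal-permit (Rule 9). [5 rule applications]
K28 needs fewer.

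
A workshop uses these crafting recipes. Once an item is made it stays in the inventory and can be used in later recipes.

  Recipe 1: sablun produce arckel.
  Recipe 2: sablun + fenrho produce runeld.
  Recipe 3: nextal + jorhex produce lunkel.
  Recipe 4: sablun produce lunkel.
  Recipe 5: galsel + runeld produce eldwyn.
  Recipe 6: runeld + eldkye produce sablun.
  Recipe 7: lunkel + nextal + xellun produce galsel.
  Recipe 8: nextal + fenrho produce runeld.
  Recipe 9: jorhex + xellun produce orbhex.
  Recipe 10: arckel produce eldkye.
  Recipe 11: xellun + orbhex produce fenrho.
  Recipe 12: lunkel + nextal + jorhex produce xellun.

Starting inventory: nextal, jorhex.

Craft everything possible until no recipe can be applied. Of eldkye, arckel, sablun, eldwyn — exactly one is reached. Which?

nextal + jorhex → lunkel (Recipe 3).
Using Recipe 12, lunkel, nextal, and jorhex make xellun.
Using Recipe 7, lunkel, nextal, and xellun make galsel.
jorhex + xellun → orbhex (Recipe 9).
Using Recipe 11, xellun and orbhex make fenrho.
nextal + fenrho → runeld (Recipe 8).
galsel + runeld → eldwyn (Recipe 5).
eldkye would need arckel (Recipe 10), but arckel is never obtained. sablun would need runeld and eldkye (Recipe 6), but eldkye is never obtained. arckel would need sablun (Recipe 1), but sablun is never obtained.

eldwyn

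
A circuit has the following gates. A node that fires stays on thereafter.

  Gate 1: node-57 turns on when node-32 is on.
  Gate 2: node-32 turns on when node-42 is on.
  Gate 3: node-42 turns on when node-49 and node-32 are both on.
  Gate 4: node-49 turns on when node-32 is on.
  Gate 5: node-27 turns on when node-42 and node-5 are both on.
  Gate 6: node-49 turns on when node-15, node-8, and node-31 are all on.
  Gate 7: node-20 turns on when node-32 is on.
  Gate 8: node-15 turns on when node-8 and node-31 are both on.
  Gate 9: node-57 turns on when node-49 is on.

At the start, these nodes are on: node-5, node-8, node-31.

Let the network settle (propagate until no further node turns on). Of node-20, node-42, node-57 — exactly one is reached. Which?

Gate 8: node-8 and node-31 on → node-15 on.
node-15, node-8, and node-31 are on, so node-49 turns on (Gate 6).
node-49 is on, so node-57 turns on (Gate 9).
node-42 would need node-49 and node-32 (Gate 3), but node-32 never turns on. node-20 would need node-32 (Gate 7), but node-32 never turns on.

node-57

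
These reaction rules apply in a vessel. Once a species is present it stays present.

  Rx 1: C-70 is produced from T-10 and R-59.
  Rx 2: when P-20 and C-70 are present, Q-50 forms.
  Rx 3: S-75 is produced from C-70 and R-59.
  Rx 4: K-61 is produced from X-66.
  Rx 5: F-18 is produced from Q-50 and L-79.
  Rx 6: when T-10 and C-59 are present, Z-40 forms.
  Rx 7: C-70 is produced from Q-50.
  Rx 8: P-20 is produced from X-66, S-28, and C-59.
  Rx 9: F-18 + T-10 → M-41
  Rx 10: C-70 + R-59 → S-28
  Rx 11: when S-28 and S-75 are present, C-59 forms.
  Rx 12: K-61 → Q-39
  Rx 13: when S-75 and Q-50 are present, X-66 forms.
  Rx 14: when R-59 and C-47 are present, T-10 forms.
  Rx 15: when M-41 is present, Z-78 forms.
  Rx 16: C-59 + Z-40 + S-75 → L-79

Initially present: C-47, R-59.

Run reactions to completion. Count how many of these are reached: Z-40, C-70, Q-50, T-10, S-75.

4

R-59 and C-47 present → T-10 forms (Rx 14).
T-10 and R-59 present → C-70 forms (Rx 1).
C-70 and R-59 present → S-75 forms (Rx 3).
C-70 and R-59 present → S-28 forms (Rx 10).
S-28 and S-75 present → C-59 forms (Rx 11).
T-10 and C-59 present → Z-40 forms (Rx 6).
Z-40: reached.
C-70: reached.
Q-50 would need P-20 and C-70 (Rx 2), but P-20 never forms.
T-10: reached.
S-75: reached.
Reached: Z-40, C-70, T-10, and S-75 — 4 of the 5.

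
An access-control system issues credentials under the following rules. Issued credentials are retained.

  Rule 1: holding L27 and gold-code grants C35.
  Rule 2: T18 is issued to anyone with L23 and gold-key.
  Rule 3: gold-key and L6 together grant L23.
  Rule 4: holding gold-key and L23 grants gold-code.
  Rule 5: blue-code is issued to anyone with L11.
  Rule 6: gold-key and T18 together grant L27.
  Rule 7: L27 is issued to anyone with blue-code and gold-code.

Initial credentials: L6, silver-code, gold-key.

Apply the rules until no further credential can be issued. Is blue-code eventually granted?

blue-code would need L11 (Rule 5), but L11 is never granted.

No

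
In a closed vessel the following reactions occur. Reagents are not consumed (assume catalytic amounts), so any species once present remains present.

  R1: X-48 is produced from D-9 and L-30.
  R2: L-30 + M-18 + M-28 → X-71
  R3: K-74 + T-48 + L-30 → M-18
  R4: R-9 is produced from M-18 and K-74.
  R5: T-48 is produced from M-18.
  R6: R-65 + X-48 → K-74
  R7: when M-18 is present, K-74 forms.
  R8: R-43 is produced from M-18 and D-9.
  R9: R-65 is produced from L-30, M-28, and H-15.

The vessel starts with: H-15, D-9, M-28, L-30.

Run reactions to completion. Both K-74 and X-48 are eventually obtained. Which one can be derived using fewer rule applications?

X-48

X-48: D-9 and L-30 present → X-48 forms (R1). [1 rule application]
K-74: L-30, M-28, and H-15 present → R-65 forms (R9). D-9 and L-30 present → X-48 forms (R1). R-65 and X-48 present → K-74 forms (R6). [3 rule applications]
X-48 needs fewer.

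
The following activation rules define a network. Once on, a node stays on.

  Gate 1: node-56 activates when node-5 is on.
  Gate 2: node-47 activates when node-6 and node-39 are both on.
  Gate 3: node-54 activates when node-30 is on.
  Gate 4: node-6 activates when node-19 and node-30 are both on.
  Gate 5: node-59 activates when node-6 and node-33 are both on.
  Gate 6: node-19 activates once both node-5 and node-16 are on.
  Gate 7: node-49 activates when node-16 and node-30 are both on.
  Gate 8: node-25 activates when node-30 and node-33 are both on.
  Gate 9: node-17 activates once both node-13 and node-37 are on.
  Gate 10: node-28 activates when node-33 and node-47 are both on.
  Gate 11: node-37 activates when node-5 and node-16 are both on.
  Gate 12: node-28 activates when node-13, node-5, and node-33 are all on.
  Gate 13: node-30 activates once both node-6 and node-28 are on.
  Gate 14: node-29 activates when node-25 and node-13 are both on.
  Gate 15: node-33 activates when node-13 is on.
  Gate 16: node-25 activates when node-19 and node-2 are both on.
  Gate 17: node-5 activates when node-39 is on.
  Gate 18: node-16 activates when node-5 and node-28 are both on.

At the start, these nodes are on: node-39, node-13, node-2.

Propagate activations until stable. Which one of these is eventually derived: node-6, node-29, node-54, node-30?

node-13 is on, so node-33 activates (Gate 15).
Gate 17: node-39 on → node-5 on.
Gate 12: node-13, node-5, and node-33 on → node-28 on.
Gate 18: node-5 and node-28 on → node-16 on.
node-5 and node-16 are on, so node-19 activates (Gate 6).
Gate 16: node-19 and node-2 on → node-25 on.
Gate 14: node-25 and node-13 on → node-29 on.
node-30 would need node-6 and node-28 (Gate 13), but node-6 never turns on. node-6 would need node-19 and node-30 (Gate 4), but node-30 never turns on. node-54 would need node-30 (Gate 3), but node-30 never turns on.

node-29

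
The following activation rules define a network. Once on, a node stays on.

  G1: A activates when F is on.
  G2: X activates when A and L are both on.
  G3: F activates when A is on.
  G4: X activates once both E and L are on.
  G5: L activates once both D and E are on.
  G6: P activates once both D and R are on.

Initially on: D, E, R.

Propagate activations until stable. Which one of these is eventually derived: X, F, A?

X

D and E are on, so L activates (G5).
E and L are on, so X activates (G4).
A would need F (G1), but F never turns on. F would need A (G3), but A never turns on.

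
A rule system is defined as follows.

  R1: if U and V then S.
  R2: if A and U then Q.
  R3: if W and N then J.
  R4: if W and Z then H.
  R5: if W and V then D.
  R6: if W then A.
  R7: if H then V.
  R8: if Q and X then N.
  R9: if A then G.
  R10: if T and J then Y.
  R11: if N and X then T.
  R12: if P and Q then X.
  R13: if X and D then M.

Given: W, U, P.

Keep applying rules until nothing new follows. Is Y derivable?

Yes

From W, R6 gives A.
From A and U, R2 gives Q.
From P and Q, R12 gives X.
From Q and X, R8 gives N.
From W and N, R3 gives J.
N and X hold, so T follows (R11).
From T and J, R10 gives Y.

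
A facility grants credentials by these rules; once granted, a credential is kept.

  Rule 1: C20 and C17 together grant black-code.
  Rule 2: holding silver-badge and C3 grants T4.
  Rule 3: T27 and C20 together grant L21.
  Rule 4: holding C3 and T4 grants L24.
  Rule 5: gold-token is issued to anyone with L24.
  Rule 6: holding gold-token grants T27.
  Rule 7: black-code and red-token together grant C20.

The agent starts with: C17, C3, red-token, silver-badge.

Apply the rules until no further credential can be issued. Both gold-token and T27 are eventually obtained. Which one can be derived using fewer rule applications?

gold-token

gold-token: Holding silver-badge and C3 grants T4 (Rule 2). Holding C3 and T4 grants L24 (Rule 4). Holding L24 grants gold-token (Rule 5). [3 rule applications]
T27: Holding silver-badge and C3 grants T4 (Rule 2). Holding C3 and T4 grants L24 (Rule 4). Holding L24 grants gold-token (Rule 5). Holding gold-token grants T27 (Rule 6). [4 rule applications]
gold-token needs fewer.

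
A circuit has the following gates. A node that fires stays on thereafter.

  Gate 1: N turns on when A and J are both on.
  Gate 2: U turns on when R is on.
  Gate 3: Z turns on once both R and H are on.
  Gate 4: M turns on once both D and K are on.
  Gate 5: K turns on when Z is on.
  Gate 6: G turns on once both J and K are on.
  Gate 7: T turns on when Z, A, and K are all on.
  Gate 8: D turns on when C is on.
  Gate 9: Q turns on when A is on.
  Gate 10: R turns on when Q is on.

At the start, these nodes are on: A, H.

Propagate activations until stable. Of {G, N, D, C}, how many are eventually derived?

G would need J and K (Gate 6), but J never turns on.
N would need A and J (Gate 1), but J never turns on.
D would need C (Gate 8), but C never turns on.
No rule produces C, and it is not given.
None of the 4 are reached.

0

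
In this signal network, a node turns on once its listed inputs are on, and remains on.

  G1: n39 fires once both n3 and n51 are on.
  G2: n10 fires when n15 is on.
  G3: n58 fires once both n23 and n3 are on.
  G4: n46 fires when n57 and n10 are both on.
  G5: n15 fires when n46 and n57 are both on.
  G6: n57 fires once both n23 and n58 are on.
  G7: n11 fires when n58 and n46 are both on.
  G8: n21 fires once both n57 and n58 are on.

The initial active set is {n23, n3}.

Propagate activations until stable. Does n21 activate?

Yes

n23 and n3 are on, so n58 fires (G3).
n23 and n58 are on, so n57 fires (G6).
n57 and n58 are on, so n21 fires (G8).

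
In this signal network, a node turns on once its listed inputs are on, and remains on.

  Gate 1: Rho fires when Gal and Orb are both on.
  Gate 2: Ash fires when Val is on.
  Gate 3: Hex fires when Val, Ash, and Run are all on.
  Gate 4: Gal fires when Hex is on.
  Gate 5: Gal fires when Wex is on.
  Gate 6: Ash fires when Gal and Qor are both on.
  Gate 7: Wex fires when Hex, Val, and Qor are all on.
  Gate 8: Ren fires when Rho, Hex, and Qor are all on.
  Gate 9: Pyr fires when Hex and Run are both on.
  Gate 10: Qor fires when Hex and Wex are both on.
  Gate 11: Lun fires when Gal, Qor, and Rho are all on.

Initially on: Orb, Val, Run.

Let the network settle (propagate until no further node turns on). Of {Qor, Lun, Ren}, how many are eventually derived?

Qor would need Hex and Wex (Gate 10), but Wex never turns on.
Lun would need Gal, Qor, and Rho (Gate 11), but Qor never turns on.
Ren would need Rho, Hex, and Qor (Gate 8), but Qor never turns on.
None of the 3 are reached.

0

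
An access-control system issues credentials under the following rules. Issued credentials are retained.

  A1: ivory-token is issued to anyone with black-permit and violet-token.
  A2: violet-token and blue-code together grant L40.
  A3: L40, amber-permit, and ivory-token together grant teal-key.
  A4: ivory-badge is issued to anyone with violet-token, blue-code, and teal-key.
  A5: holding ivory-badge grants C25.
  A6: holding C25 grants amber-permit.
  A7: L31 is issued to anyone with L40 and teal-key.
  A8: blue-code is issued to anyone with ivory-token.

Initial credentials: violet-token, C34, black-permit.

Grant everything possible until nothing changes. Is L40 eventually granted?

Yes

Holding black-permit and violet-token grants ivory-token (A1).
Holding ivory-token grants blue-code (A8).
Holding violet-token and blue-code grants L40 (A2).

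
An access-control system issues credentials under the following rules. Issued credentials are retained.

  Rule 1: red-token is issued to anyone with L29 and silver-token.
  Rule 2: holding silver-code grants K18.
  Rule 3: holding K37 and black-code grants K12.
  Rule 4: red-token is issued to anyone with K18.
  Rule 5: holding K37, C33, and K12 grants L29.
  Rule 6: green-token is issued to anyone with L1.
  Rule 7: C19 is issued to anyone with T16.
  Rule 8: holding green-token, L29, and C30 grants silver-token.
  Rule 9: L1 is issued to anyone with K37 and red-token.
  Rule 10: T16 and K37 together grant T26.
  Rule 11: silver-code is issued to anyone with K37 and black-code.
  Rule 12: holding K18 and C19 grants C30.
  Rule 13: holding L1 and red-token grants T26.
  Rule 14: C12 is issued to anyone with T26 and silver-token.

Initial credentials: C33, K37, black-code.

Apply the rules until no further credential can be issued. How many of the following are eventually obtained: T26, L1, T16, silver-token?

2

Holding K37 and black-code grants silver-code (Rule 11).
Holding silver-code grants K18 (Rule 2).
Holding K18 grants red-token (Rule 4).
Holding K37 and red-token grants L1 (Rule 9).
Holding L1 and red-token grants T26 (Rule 13).
T26: reached.
L1: reached.
No rule produces T16, and it is not given.
silver-token would need green-token, L29, and C30 (Rule 8), but C30 is never granted.
Reached: T26 and L1 — 2 of the 4.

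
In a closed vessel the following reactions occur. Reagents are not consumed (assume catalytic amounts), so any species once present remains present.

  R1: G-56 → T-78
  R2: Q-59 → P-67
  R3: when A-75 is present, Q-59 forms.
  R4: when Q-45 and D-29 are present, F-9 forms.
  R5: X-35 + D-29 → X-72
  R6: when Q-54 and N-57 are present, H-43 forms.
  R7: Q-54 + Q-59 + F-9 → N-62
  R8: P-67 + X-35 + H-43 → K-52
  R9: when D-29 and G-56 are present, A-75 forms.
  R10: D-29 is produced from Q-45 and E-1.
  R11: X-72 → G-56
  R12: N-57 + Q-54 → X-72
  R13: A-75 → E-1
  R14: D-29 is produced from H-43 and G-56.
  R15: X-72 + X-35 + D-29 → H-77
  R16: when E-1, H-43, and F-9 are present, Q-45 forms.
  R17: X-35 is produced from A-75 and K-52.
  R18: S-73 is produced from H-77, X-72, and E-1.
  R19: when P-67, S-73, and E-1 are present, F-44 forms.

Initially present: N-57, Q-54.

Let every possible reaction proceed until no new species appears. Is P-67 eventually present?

Q-54 and N-57 present → H-43 forms (R6).
N-57 and Q-54 present → X-72 forms (R12).
X-72 present → G-56 forms (R11).
H-43 and G-56 present → D-29 forms (R14).
D-29 and G-56 present → A-75 forms (R9).
A-75 present → Q-59 forms (R3).
Q-59 present → P-67 forms (R2).

Yes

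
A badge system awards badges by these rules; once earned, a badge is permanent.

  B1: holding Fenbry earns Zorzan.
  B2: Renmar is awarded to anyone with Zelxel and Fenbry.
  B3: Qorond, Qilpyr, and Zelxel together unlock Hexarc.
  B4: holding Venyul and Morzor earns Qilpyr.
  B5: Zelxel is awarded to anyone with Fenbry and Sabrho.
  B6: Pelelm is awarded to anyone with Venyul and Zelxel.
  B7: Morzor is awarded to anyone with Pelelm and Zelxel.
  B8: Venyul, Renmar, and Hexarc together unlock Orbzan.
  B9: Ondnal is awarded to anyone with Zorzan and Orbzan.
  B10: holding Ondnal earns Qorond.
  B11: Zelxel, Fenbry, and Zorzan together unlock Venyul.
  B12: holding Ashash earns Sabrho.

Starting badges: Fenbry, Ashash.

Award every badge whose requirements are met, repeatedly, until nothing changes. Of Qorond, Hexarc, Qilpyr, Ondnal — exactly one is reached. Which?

With Fenbry, Zorzan is earned (B1).
With Ashash, Sabrho is earned (B12).
With Fenbry and Sabrho, Zelxel is earned (B5).
With Zelxel, Fenbry, and Zorzan, Venyul is earned (B11).
With Venyul and Zelxel, Pelelm is earned (B6).
With Pelelm and Zelxel, Morzor is earned (B7).
With Venyul and Morzor, Qilpyr is earned (B4).
Qorond would need Ondnal (B10), but Ondnal is never earned. Hexarc would need Qorond, Qilpyr, and Zelxel (B3), but Qorond is never earned. Ondnal would need Zorzan and Orbzan (B9), but Orbzan is never earned.

Qilpyr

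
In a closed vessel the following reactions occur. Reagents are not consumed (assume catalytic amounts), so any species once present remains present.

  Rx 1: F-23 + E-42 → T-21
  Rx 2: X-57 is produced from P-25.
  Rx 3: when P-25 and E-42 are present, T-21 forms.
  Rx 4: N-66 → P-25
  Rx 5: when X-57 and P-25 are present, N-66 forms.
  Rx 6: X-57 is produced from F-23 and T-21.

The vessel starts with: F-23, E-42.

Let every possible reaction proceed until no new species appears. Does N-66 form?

No

N-66 would need X-57 and P-25 (Rx 5), but P-25 never forms.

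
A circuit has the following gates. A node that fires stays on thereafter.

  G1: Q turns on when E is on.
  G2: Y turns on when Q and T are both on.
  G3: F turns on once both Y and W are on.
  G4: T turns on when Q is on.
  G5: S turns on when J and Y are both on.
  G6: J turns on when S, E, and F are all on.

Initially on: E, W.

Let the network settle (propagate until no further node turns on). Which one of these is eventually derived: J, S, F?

F

E is on, so Q turns on (G1).
G4: Q on → T on.
Q and T are on, so Y turns on (G2).
G3: Y and W on → F on.
S would need J and Y (G5), but J never turns on. J would need S, E, and F (G6), but S never turns on.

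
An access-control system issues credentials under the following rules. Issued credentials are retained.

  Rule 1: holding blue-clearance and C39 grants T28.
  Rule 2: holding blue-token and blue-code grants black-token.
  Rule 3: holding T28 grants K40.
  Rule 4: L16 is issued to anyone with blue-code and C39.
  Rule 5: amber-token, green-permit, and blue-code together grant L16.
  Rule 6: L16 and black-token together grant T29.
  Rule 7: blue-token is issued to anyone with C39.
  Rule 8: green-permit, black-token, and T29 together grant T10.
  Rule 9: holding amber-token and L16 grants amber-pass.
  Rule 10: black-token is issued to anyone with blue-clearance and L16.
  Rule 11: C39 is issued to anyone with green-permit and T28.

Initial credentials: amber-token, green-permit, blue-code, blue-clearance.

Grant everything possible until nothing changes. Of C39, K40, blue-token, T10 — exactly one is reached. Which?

T10

Holding amber-token, green-permit, and blue-code grants L16 (Rule 5).
Holding blue-clearance and L16 grants black-token (Rule 10).
Holding L16 and black-token grants T29 (Rule 6).
Holding green-permit, black-token, and T29 grants T10 (Rule 8).
C39 would need green-permit and T28 (Rule 11), but T28 is never granted. K40 would need T28 (Rule 3), but T28 is never granted. blue-token would need C39 (Rule 7), but C39 is never granted.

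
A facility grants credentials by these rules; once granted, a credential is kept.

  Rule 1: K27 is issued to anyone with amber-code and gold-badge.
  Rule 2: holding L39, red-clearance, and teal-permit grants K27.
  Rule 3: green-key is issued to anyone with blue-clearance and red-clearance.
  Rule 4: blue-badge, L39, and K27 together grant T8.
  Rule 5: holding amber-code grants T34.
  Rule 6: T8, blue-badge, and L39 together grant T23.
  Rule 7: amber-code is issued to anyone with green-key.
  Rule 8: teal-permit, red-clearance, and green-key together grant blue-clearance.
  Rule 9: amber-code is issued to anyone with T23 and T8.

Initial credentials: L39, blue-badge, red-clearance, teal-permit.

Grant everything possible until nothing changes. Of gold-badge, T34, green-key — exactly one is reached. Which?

T34

Holding L39, red-clearance, and teal-permit grants K27 (Rule 2).
Holding blue-badge, L39, and K27 grants T8 (Rule 4).
Holding T8, blue-badge, and L39 grants T23 (Rule 6).
Holding T23 and T8 grants amber-code (Rule 9).
Holding amber-code grants T34 (Rule 5).
green-key would need blue-clearance and red-clearance (Rule 3), but blue-clearance is never granted. No rule produces gold-badge, and it is not given.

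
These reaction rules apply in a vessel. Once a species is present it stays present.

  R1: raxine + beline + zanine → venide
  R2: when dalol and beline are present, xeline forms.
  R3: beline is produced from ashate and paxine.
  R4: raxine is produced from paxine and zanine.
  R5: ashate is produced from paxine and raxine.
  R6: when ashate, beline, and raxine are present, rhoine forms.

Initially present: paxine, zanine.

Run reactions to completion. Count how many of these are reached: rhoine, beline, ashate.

3

paxine and zanine present → raxine forms (R4).
paxine and raxine present → ashate forms (R5).
ashate and paxine present → beline forms (R3).
ashate, beline, and raxine present → rhoine forms (R6).
rhoine: reached.
beline: reached.
ashate: reached.
All 3 are reached.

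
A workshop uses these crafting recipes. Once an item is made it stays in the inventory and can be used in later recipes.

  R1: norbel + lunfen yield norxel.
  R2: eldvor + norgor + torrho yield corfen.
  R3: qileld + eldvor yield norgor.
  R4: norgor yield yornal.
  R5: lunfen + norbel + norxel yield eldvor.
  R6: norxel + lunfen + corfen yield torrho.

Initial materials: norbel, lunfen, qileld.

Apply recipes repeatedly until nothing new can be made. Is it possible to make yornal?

Yes

norbel + lunfen → norxel (R1).
lunfen + norbel + norxel → eldvor (R5).
qileld + eldvor → norgor (R3).
Using R4, norgor makes yornal.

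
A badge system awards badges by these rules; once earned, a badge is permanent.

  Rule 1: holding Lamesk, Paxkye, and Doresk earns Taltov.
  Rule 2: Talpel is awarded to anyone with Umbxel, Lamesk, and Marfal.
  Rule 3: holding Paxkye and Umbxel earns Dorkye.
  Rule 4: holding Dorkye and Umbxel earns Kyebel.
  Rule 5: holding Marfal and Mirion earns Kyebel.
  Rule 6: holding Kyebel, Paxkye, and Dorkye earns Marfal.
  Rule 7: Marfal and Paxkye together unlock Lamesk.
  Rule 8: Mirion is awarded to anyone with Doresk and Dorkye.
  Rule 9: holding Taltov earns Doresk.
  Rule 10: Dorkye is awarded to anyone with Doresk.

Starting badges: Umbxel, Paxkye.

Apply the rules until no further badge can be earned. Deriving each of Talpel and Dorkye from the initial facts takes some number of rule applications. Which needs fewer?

Dorkye

Dorkye: With Paxkye and Umbxel, Dorkye is earned (Rule 3). [1 rule application]
Talpel: With Paxkye and Umbxel, Dorkye is earned (Rule 3). With Dorkye and Umbxel, Kyebel is earned (Rule 4). With Kyebel, Paxkye, and Dorkye, Marfal is earned (Rule 6). With Marfal and Paxkye, Lamesk is earned (Rule 7). With Umbxel, Lamesk, and Marfal, Talpel is earned (Rule 2). [5 rule applications]
Dorkye needs fewer.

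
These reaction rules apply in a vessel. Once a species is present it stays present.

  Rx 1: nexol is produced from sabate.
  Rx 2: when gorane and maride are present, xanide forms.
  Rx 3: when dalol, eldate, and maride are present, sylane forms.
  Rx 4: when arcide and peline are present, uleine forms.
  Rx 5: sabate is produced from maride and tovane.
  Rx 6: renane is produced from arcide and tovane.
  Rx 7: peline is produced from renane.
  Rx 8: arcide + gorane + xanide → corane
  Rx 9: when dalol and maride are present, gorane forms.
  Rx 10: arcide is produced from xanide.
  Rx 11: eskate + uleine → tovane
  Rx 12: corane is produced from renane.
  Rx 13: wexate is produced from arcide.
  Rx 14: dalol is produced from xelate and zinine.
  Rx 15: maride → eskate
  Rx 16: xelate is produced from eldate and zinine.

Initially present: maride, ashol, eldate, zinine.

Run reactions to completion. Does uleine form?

No

uleine would need arcide and peline (Rx 4), but peline never forms.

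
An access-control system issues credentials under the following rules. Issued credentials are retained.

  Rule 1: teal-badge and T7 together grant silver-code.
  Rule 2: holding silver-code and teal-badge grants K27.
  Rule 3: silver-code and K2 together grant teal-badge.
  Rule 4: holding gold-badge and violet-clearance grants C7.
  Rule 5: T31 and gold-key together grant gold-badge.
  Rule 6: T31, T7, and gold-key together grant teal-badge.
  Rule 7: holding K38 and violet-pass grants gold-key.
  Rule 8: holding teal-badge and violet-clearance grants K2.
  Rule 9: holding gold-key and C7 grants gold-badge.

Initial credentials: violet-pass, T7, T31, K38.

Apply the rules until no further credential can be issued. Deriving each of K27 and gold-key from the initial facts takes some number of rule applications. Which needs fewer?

gold-key: Holding K38 and violet-pass grants gold-key (Rule 7). [1 rule application]
K27: Holding K38 and violet-pass grants gold-key (Rule 7). Holding T31, T7, and gold-key grants teal-badge (Rule 6). Holding teal-badge and T7 grants silver-code (Rule 1). Holding silver-code and teal-badge grants K27 (Rule 2). [4 rule applications]
gold-key needs fewer.

gold-key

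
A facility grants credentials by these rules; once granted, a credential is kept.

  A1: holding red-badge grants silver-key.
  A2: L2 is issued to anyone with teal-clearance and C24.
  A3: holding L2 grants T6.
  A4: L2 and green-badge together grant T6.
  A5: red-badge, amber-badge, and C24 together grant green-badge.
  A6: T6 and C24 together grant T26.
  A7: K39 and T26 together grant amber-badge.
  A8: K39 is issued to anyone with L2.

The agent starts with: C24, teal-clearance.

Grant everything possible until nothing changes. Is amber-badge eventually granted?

Yes

Holding teal-clearance and C24 grants L2 (A2).
Holding L2 grants K39 (A8).
Holding L2 grants T6 (A3).
Holding T6 and C24 grants T26 (A6).
Holding K39 and T26 grants amber-badge (A7).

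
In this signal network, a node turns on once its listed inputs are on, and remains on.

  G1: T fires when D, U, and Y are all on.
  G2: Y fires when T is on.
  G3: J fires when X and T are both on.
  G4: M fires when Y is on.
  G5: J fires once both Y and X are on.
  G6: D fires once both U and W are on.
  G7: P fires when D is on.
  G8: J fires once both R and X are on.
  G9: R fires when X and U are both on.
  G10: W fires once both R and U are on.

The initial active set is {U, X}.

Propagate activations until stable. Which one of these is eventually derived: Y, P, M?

P

G9: X and U on → R on.
G10: R and U on → W on.
U and W are on, so D fires (G6).
G7: D on → P on.
M would need Y (G4), but Y never turns on. Y would need T (G2), but T never turns on.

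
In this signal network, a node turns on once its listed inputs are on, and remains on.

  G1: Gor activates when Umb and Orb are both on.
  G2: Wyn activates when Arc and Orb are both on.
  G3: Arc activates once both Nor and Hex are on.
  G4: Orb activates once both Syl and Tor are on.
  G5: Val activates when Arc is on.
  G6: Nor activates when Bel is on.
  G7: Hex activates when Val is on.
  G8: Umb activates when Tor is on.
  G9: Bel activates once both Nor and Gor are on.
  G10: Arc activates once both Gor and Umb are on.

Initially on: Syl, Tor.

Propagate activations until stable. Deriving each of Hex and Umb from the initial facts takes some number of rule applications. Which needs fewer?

Umb: Tor is on, so Umb activates (G8). [1 rule application]
Hex: G4: Syl and Tor on → Orb on. Tor is on, so Umb activates (G8). G1: Umb and Orb on → Gor on. Gor and Umb are on, so Arc activates (G10). G5: Arc on → Val on. Val is on, so Hex activates (G7). [6 rule applications]
Umb needs fewer.

Umb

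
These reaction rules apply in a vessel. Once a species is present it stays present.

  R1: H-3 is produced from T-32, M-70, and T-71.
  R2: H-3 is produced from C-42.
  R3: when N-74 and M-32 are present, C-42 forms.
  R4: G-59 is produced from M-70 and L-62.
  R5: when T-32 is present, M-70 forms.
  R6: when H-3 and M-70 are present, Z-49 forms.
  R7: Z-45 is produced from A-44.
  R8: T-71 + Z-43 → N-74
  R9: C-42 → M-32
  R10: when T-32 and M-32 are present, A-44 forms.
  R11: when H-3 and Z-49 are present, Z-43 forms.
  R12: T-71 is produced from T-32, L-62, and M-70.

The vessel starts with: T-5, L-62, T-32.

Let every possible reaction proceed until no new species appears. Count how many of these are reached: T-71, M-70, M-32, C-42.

2

T-32 present → M-70 forms (R5).
T-32, L-62, and M-70 present → T-71 forms (R12).
T-71: reached.
M-70: reached.
M-32 would need C-42 (R9), but C-42 never forms.
C-42 would need N-74 and M-32 (R3), but M-32 never forms.
Reached: T-71 and M-70 — 2 of the 4.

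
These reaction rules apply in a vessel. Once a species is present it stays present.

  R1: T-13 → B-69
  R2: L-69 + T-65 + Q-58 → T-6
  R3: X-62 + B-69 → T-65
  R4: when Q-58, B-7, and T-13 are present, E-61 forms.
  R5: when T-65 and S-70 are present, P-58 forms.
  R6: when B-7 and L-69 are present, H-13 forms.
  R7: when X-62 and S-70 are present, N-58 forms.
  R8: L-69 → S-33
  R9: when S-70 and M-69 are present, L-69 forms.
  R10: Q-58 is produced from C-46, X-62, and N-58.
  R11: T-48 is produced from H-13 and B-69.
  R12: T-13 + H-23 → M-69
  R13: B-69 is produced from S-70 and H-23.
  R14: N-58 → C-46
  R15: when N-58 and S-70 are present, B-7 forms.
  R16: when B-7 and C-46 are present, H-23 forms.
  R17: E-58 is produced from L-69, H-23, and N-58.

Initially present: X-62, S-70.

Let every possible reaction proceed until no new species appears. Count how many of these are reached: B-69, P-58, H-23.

3

X-62 and S-70 present → N-58 forms (R7).
N-58 and S-70 present → B-7 forms (R15).
N-58 present → C-46 forms (R14).
B-7 and C-46 present → H-23 forms (R16).
S-70 and H-23 present → B-69 forms (R13).
X-62 and B-69 present → T-65 forms (R3).
T-65 and S-70 present → P-58 forms (R5).
B-69: reached.
P-58: reached.
H-23: reached.
All 3 are reached.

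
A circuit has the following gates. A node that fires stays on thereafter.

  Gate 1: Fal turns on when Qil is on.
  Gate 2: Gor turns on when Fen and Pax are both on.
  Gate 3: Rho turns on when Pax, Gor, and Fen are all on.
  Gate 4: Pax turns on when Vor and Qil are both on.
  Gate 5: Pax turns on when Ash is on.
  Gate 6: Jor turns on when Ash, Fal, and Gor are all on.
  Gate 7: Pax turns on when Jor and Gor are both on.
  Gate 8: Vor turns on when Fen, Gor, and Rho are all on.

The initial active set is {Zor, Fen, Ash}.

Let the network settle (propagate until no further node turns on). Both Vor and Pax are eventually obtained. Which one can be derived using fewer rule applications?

Pax: Ash is on, so Pax turns on (Gate 5). [1 rule application]
Vor: Gate 5: Ash on → Pax on. Gate 2: Fen and Pax on → Gor on. Pax, Gor, and Fen are on, so Rho turns on (Gate 3). Fen, Gor, and Rho are on, so Vor turns on (Gate 8). [4 rule applications]
Pax needs fewer.

Pax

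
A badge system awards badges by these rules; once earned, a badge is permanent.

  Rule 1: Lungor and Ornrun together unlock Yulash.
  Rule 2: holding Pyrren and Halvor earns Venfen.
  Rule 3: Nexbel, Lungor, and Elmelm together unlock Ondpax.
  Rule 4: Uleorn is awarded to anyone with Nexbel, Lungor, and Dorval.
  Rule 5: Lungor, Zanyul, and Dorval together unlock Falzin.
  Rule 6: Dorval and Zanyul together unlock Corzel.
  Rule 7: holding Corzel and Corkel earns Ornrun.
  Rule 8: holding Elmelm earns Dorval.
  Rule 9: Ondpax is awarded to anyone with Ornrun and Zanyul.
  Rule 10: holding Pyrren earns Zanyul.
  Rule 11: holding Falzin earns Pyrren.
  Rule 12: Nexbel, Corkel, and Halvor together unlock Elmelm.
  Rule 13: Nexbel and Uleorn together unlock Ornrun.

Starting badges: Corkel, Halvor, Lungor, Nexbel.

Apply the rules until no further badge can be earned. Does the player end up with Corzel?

No

Corzel would need Dorval and Zanyul (Rule 6), but Zanyul is never earned.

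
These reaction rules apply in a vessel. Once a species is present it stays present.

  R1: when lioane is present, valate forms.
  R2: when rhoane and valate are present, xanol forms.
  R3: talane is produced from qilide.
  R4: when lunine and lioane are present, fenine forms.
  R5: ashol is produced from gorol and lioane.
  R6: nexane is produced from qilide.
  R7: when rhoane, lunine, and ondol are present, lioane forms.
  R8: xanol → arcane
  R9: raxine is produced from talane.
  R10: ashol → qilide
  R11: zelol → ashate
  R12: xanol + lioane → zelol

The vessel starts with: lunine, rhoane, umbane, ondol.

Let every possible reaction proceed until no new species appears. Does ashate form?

Yes

rhoane, lunine, and ondol present → lioane forms (R7).
lioane present → valate forms (R1).
rhoane and valate present → xanol forms (R2).
xanol and lioane present → zelol forms (R12).
zelol present → ashate forms (R11).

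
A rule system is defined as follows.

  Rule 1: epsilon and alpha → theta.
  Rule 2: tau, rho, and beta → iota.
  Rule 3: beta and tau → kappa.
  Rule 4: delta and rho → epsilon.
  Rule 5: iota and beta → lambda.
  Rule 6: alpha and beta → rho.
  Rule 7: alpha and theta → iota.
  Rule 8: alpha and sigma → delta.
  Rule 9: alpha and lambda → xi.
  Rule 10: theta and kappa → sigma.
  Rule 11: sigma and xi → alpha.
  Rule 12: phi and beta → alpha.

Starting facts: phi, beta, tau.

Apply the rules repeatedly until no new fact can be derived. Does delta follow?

No

delta would need alpha and sigma (Rule 8), but sigma is never established.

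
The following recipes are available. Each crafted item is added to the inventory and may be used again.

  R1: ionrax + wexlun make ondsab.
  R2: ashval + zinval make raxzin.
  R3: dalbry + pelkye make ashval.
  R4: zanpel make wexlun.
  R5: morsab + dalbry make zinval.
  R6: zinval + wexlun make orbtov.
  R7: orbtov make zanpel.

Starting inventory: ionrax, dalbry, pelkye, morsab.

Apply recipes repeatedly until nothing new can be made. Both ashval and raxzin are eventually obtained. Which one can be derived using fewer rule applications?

ashval

ashval: Using R3, dalbry and pelkye make ashval. [1 rule application]
raxzin: Using R3, dalbry and pelkye make ashval. Using R5, morsab and dalbry make zinval. ashval + zinval → raxzin (R2). [3 rule applications]
ashval needs fewer.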